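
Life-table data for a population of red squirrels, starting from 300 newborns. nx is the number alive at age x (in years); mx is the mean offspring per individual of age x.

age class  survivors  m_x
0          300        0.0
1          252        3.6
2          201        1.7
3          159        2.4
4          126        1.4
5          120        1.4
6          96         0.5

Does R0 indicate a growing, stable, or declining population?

lx = nx/n0 = nx/300: 1, 0.84, 0.67, 0.53, 0.42, 0.4, 0.32
R0 = Σ lx·mx = 0 + 3.024 + 1.139 + 1.272 + 0.588 + 0.56 + 0.16 = 6.743
R0 > 1, so the population is growing.

growing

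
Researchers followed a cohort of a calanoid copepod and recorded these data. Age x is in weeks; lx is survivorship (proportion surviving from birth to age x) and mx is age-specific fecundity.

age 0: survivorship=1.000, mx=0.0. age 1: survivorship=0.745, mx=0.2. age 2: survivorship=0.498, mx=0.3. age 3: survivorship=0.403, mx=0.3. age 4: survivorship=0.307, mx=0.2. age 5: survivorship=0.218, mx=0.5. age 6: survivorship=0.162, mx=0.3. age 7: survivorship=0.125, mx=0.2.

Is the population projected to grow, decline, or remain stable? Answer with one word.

declining

R0 = Σ lx·mx = 0 + 0.149 + 0.1494 + 0.1209 + 0.0614 + 0.109 + 0.0486 + 0.025 = 0.6633
R0 < 1, so the population is declining.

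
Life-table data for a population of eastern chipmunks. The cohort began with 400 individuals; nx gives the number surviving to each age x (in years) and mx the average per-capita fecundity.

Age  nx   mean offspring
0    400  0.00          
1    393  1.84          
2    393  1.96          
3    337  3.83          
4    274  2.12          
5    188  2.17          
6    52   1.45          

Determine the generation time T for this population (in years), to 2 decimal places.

2.85

lx = nx/n0 = nx/400: 1, 0.9825, 0.9825, 0.8425, 0.685, 0.47, 0.13
lx·mx: 0, 1.8078, 1.9257, 3.226775, 1.4522, 1.0199, 0.1885 → R0 = 9.620875
x·lx·mx: 0, 1.8078, 3.8514, 9.680325, 5.8088, 5.0995, 1.131 → Σ = 27.378825
T = 27.378825 / 9.620875 = 2.845773… → 2.85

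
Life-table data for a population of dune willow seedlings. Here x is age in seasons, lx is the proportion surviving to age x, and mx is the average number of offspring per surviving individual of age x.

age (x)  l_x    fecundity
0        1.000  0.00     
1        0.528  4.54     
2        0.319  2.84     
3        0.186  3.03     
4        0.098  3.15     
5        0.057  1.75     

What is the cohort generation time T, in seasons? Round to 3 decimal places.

1.786

lx·mx: 0, 2.39712, 0.90596, 0.56358, 0.3087, 0.09975 → R0 = 4.27511
x·lx·mx: 0, 2.39712, 1.81192, 1.69074, 1.2348, 0.49875 → Σ = 7.63333
T = 7.63333 / 4.27511 = 1.785528… → 1.786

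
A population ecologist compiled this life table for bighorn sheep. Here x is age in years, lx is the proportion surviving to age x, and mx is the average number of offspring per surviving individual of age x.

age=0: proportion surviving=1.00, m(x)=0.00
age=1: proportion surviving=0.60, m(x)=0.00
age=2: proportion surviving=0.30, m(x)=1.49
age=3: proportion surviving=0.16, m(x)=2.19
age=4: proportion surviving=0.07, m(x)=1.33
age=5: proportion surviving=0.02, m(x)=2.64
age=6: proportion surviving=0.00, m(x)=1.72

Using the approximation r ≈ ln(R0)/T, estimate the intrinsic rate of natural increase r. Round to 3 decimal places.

-0.021

R0 = Σ lx·mx = 0 + 0 + 0.447 + 0.3504 + 0.0931 + 0.0528 + 0 = 0.9433
Σ x·lx·mx = 2.5816; T = 2.5816/0.9433 = 2.73678…
r ≈ ln(R0)/T = ln(0.9433)/2.73678… = -0.02133… → -0.021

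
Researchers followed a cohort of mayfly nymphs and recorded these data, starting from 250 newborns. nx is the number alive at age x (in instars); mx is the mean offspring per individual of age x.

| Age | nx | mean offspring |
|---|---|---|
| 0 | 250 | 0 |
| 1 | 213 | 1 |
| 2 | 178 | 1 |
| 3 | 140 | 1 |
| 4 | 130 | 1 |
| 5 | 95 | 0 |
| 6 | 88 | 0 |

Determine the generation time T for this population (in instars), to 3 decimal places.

lx = nx/n0 = nx/250: 1, 0.852, 0.712, 0.56, 0.52, 0.38, 0.352
lx·mx: 0, 0.852, 0.712, 0.56, 0.52, 0, 0 → R0 = 2.644
x·lx·mx: 0, 0.852, 1.424, 1.68, 2.08, 0, 0 → Σ = 6.036
T = 6.036 / 2.644 = 2.282905… → 2.283

2.283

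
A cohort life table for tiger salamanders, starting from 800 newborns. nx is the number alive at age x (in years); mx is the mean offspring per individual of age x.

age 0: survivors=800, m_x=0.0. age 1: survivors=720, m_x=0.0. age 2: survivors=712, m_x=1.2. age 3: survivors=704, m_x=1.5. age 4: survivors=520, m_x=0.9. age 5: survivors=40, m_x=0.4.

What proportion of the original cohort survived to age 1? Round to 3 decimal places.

l_1 = n_1/n_0 = 720/800 = 0.9 → 0.900

0.900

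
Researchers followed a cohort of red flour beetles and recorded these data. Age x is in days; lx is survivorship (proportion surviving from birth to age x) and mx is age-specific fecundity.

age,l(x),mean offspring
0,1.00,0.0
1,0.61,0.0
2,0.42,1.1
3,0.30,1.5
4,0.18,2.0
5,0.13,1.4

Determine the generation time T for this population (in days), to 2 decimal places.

lx·mx: 0, 0, 0.462, 0.45, 0.36, 0.182 → R0 = 1.454
x·lx·mx: 0, 0, 0.924, 1.35, 1.44, 0.91 → Σ = 4.624
T = 4.624 / 1.454 = 3.180193… → 3.18

3.18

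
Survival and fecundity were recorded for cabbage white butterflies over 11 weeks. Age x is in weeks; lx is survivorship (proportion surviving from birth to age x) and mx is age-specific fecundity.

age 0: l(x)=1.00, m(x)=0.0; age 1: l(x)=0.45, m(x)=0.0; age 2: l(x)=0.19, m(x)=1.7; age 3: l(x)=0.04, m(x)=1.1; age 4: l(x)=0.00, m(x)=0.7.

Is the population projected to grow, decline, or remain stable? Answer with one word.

declining

R0 = Σ lx·mx = 0 + 0 + 0.323 + 0.044 + 0 = 0.367
R0 < 1, so the population is declining.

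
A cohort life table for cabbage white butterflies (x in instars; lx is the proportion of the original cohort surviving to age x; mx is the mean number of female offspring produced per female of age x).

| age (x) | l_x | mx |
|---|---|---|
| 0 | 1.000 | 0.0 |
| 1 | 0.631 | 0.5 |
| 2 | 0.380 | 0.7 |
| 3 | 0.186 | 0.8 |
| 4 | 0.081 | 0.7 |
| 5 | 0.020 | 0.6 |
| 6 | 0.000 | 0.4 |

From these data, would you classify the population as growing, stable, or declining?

declining

R0 = Σ lx·mx = 0 + 0.3155 + 0.266 + 0.1488 + 0.0567 + 0.012 + 0 = 0.799
R0 < 1, so the population is declining.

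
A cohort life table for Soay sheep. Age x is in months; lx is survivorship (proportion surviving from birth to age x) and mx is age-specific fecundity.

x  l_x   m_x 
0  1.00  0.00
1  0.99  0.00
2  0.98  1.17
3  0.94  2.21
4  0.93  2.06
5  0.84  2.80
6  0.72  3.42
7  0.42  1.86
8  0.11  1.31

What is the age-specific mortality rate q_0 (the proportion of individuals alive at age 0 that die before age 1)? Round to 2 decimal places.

q_0 = (l_0 − l_1) / l_0 = (1 − 0.99) / 1
     = 0.01 / 1 = 0.01 → 0.01

0.01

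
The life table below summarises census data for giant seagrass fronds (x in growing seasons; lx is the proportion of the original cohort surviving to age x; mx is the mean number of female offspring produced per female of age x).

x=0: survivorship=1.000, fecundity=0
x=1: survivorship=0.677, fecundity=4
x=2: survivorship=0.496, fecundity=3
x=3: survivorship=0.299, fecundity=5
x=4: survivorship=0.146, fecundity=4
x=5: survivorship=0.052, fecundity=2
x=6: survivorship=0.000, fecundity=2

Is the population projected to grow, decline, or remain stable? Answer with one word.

growing

R0 = Σ lx·mx = 0 + 2.708 + 1.488 + 1.495 + 0.584 + 0.104 + 0 = 6.379
R0 > 1, so the population is growing.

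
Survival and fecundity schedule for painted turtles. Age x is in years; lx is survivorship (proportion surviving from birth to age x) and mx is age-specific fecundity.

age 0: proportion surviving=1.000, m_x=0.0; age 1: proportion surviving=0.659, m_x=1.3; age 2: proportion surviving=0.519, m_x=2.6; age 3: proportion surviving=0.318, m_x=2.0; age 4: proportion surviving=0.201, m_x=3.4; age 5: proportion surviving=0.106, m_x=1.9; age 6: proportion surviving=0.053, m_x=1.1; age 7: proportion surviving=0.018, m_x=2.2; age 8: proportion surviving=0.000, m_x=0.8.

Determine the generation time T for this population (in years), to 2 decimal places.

2.57

lx·mx: 0, 0.8567, 1.3494, 0.636, 0.6834, 0.2014, 0.0583, 0.0396, 0 → R0 = 3.8248
x·lx·mx: 0, 0.8567, 2.6988, 1.908, 2.7336, 1.007, 0.3498, 0.2772, 0 → Σ = 9.8311
T = 9.8311 / 3.8248 = 2.570357… → 2.57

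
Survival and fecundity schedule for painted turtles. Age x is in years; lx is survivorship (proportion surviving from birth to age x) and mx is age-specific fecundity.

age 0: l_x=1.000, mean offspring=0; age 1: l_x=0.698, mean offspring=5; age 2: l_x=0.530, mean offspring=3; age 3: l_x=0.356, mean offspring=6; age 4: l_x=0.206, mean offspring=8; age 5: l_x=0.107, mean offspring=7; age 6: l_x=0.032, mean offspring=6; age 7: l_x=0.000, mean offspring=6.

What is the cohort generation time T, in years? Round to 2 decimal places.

2.51

lx·mx: 0, 3.49, 1.59, 2.136, 1.648, 0.749, 0.192, 0 → R0 = 9.805
x·lx·mx: 0, 3.49, 3.18, 6.408, 6.592, 3.745, 1.152, 0 → Σ = 24.567
T = 24.567 / 9.805 = 2.505558… → 2.51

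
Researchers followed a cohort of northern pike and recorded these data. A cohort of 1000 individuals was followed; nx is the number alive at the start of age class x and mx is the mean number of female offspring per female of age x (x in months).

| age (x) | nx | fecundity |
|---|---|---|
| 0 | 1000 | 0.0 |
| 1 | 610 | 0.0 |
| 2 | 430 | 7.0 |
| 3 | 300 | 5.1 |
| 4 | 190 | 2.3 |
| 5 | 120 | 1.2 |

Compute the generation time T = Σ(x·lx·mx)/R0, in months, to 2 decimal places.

lx = nx/n0 = nx/1000: 1, 0.61, 0.43, 0.3, 0.19, 0.12
lx·mx: 0, 0, 3.01, 1.53, 0.437, 0.144 → R0 = 5.121
x·lx·mx: 0, 0, 6.02, 4.59, 1.748, 0.72 → Σ = 13.078
T = 13.078 / 5.121 = 2.553798… → 2.55

2.55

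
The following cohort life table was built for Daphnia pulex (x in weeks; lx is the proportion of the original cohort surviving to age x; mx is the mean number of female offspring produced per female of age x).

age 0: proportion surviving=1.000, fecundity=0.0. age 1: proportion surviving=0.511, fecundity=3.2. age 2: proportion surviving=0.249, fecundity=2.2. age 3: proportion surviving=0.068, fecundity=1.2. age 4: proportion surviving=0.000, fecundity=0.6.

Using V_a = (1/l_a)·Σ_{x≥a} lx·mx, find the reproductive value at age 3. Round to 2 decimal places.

1.20

lx·mx for x ≥ 3: 0.0816, 0 → sum = 0.0816
V_3 = 0.0816 / l_3 = 0.0816 / 0.068 = 1.2 → 1.20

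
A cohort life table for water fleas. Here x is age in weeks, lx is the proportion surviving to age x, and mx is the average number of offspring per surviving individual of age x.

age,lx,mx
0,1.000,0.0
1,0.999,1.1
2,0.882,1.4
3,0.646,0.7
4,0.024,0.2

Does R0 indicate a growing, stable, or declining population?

R0 = Σ lx·mx = 0 + 1.0989 + 1.2348 + 0.4522 + 0.0048 = 2.7907
R0 > 1, so the population is growing.

growing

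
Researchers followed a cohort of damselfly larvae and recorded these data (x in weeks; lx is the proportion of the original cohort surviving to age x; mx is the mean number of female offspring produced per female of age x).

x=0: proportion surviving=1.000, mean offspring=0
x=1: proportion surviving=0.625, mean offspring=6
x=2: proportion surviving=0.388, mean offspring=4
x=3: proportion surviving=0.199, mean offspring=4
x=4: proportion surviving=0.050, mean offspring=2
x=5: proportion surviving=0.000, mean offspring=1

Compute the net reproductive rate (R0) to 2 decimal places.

6.20

lx·mx by age: 0, 3.75, 1.552, 0.796, 0.1, 0
R0 = Σ lx·mx = 6.198 → 6.20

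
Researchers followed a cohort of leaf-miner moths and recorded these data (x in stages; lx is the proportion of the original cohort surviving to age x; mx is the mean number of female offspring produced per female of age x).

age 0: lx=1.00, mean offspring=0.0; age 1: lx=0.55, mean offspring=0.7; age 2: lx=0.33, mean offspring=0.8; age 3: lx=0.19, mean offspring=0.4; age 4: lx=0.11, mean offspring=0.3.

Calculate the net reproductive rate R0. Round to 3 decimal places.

0.758

lx·mx by age: 0, 0.385, 0.264, 0.076, 0.033
R0 = Σ lx·mx = 0.758 → 0.758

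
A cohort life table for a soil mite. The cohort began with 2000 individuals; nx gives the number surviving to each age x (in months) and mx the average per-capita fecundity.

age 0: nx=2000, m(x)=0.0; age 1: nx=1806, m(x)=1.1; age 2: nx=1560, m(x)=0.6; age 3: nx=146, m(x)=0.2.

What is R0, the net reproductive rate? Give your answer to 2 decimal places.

lx = nx/n0 = nx/2000: 1, 0.903, 0.78, 0.073
lx·mx by age: 0, 0.9933, 0.468, 0.0146
R0 = Σ lx·mx = 1.4759 → 1.48

1.48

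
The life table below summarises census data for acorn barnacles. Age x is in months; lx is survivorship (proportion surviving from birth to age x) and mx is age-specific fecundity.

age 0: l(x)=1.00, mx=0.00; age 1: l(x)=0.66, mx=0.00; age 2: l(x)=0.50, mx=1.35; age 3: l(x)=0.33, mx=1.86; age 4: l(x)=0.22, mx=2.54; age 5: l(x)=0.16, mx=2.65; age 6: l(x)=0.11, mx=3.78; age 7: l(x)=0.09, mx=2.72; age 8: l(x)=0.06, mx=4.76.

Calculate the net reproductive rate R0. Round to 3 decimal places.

lx·mx by age: 0, 0, 0.675, 0.6138, 0.5588, 0.424, 0.4158, 0.2448, 0.2856
R0 = Σ lx·mx = 3.2178 → 3.218

3.218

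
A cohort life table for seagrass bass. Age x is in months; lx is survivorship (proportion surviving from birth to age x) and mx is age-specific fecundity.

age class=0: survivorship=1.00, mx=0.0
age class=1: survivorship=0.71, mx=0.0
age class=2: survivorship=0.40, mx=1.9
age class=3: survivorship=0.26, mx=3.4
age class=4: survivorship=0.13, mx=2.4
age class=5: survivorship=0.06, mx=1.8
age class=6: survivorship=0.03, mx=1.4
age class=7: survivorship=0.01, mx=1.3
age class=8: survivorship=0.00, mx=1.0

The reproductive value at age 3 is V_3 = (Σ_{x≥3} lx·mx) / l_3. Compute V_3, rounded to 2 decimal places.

lx·mx for x ≥ 3: 0.884, 0.312, 0.108, 0.042, 0.013, 0 → sum = 1.359
V_3 = 1.359 / l_3 = 1.359 / 0.26 = 5.226923… → 5.23

5.23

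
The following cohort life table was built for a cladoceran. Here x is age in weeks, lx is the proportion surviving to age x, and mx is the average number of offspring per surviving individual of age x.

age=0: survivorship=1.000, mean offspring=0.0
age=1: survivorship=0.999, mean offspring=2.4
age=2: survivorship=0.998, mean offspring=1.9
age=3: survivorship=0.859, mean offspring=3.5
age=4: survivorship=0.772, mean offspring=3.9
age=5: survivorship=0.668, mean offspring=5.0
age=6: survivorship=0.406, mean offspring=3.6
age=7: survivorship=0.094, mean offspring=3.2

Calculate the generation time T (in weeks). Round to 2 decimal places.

3.56

lx·mx: 0, 2.3976, 1.8962, 3.0065, 3.0108, 3.34, 1.4616, 0.3008 → R0 = 15.4135
x·lx·mx: 0, 2.3976, 3.7924, 9.0195, 12.0432, 16.7, 8.7696, 2.1056 → Σ = 54.8279
T = 54.8279 / 15.4135 = 3.557135… → 3.56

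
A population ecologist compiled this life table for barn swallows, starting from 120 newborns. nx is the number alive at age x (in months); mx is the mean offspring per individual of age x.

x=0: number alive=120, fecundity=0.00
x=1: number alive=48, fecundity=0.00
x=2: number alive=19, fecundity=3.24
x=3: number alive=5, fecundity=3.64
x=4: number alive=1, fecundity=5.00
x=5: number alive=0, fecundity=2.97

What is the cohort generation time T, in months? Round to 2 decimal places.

2.33

lx = nx/n0 = nx/120: 1, 0.4, 0.15833…, 0.04167…, 0.00833…, 0
lx·mx: 0, 0, 0.513…, 0.151667…, 0.041667…, 0 → R0 = 0.706333…
x·lx·mx: 0, 0, 1.026…, 0.455…, 0.166667…, 0 → Σ = 1.647667…
T = 1.647667… / 0.706333… = 2.332704… → 2.33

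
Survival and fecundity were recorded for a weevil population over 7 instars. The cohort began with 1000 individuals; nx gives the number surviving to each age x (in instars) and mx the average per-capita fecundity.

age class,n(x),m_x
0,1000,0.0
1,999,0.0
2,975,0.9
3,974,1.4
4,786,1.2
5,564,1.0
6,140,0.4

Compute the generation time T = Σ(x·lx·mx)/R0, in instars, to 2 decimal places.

3.36

lx = nx/n0 = nx/1000: 1, 0.999, 0.975, 0.974, 0.786, 0.564, 0.14
lx·mx: 0, 0, 0.8775, 1.3636, 0.9432, 0.564, 0.056 → R0 = 3.8043
x·lx·mx: 0, 0, 1.755, 4.0908, 3.7728, 2.82, 0.336 → Σ = 12.7746
T = 12.7746 / 3.8043 = 3.357937… → 3.36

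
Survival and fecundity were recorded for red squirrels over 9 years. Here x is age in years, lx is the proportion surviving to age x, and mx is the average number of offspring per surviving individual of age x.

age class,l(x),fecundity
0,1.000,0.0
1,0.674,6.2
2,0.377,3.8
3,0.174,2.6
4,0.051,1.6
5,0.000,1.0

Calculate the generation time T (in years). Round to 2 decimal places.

1.42

lx·mx: 0, 4.1788, 1.4326, 0.4524, 0.0816, 0 → R0 = 6.1454
x·lx·mx: 0, 4.1788, 2.8652, 1.3572, 0.3264, 0 → Σ = 8.7276
T = 8.7276 / 6.1454 = 1.420184… → 1.42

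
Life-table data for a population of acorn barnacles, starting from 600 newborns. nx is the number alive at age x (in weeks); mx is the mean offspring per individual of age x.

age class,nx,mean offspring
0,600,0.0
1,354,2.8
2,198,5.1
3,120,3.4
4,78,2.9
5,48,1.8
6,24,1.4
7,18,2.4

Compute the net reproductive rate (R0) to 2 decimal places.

lx = nx/n0 = nx/600: 1, 0.59, 0.33, 0.2, 0.13, 0.08, 0.04, 0.03
lx·mx by age: 0, 1.652, 1.683, 0.68, 0.377, 0.144, 0.056, 0.072
R0 = Σ lx·mx = 4.664 → 4.66

4.66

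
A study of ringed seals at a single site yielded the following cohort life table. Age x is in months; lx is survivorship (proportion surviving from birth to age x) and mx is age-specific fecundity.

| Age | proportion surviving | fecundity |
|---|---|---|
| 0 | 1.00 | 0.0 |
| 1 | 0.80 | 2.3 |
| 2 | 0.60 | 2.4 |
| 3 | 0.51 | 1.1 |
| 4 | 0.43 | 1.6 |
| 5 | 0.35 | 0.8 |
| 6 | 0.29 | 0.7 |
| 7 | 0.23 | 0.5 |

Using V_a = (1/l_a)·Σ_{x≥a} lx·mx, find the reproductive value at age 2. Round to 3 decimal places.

5.478

lx·mx for x ≥ 2: 1.44, 0.561, 0.688, 0.28, 0.203, 0.115 → sum = 3.287
V_2 = 3.287 / l_2 = 3.287 / 0.6 = 5.478333… → 5.478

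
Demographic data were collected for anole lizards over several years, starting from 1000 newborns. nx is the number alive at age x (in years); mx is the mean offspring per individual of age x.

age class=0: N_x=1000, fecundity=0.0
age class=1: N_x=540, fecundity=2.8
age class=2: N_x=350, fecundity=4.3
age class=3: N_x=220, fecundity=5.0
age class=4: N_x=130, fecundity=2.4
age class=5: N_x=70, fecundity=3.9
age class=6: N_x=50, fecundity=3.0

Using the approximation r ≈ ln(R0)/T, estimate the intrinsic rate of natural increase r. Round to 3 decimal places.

0.676

lx = nx/n0 = nx/1000: 1, 0.54, 0.35, 0.22, 0.13, 0.07, 0.05
R0 = Σ lx·mx = 0 + 1.512 + 1.505 + 1.1 + 0.312 + 0.273 + 0.15 = 4.852
Σ x·lx·mx = 11.335; T = 11.335/4.852 = 2.33615…
r ≈ ln(R0)/T = ln(4.852)/2.33615… = 0.67607… → 0.676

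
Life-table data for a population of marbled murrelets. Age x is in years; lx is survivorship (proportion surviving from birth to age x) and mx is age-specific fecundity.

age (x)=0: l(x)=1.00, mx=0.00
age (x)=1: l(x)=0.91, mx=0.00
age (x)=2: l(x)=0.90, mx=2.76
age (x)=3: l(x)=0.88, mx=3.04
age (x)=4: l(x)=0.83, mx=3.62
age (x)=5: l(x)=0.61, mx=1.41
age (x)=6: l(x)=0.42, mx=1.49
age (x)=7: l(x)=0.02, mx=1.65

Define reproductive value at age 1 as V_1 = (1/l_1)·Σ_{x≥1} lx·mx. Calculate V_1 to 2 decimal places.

10.64

lx·mx for x ≥ 1: 0, 2.484, 2.6752, 3.0046, 0.8601, 0.6258, 0.033 → sum = 9.6827
V_1 = 9.6827 / l_1 = 9.6827 / 0.91 = 10.64033… → 10.64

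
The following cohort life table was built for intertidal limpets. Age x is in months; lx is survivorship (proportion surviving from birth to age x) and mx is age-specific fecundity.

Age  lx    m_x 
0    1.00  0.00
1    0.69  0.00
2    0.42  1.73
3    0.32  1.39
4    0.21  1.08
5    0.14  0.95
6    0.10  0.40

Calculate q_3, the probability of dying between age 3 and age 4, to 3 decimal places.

q_3 = (l_3 − l_4) / l_3 = (0.32 − 0.21) / 0.32
     = 0.11 / 0.32 = 0.34375 → 0.344

0.344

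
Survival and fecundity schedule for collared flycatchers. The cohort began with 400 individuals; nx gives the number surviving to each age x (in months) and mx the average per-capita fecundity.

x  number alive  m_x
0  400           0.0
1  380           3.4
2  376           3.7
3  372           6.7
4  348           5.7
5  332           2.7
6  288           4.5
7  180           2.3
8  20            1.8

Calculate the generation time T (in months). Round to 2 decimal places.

lx = nx/n0 = nx/400: 1, 0.95, 0.94, 0.93, 0.87, 0.83, 0.72, 0.45, 0.05
lx·mx: 0, 3.23, 3.478, 6.231, 4.959, 2.241, 3.24, 1.035, 0.09 → R0 = 24.504
x·lx·mx: 0, 3.23, 6.956, 18.693, 19.836, 11.205, 19.44, 7.245, 0.72 → Σ = 87.325
T = 87.325 / 24.504 = 3.563704… → 3.56

3.56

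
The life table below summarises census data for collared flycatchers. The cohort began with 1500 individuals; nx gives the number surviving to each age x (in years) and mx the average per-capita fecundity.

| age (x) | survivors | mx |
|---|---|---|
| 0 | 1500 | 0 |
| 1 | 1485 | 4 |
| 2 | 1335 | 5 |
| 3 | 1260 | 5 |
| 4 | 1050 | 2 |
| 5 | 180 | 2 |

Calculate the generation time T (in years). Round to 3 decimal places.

lx = nx/n0 = nx/1500: 1, 0.99, 0.89, 0.84, 0.7, 0.12
lx·mx: 0, 3.96, 4.45, 4.2, 1.4, 0.24 → R0 = 14.25
x·lx·mx: 0, 3.96, 8.9, 12.6, 5.6, 1.2 → Σ = 32.26
T = 32.26 / 14.25 = 2.26386… → 2.264

2.264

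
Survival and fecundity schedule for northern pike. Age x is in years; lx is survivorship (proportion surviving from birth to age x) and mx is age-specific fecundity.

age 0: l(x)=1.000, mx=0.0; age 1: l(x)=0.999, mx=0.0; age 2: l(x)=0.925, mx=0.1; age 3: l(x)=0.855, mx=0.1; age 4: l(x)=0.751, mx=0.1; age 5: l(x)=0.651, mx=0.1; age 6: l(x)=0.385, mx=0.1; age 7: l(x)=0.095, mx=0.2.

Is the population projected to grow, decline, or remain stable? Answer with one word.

R0 = Σ lx·mx = 0 + 0 + 0.0925 + 0.0855 + 0.0751 + 0.0651 + 0.0385 + 0.019 = 0.3757
R0 < 1, so the population is declining.

declining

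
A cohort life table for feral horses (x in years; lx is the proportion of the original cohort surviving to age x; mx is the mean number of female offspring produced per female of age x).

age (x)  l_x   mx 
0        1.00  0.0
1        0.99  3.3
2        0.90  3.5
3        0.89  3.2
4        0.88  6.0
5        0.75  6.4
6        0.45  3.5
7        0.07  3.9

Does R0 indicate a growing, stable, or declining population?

growing

R0 = Σ lx·mx = 0 + 3.267 + 3.15 + 2.848 + 5.28 + 4.8 + 1.575 + 0.273 = 21.193
R0 > 1, so the population is growing.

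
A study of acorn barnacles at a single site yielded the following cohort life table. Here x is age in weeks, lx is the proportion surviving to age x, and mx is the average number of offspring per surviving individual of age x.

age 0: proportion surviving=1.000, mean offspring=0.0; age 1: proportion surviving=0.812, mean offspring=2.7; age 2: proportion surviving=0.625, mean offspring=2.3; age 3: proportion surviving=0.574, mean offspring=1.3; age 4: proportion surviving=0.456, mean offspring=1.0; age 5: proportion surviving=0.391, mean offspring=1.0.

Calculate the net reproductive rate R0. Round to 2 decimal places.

lx·mx by age: 0, 2.1924, 1.4375, 0.7462, 0.456, 0.391
R0 = Σ lx·mx = 5.2231 → 5.22

5.22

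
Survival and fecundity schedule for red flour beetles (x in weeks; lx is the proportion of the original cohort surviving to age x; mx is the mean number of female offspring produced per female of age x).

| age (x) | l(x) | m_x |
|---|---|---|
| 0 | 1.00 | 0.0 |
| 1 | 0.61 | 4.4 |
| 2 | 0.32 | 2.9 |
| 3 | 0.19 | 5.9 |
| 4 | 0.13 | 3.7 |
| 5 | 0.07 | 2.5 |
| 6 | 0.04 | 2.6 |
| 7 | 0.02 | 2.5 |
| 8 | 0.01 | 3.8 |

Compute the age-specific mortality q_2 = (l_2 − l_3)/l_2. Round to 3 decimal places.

q_2 = (l_2 − l_3) / l_2 = (0.32 − 0.19) / 0.32
     = 0.13 / 0.32 = 0.40625 → 0.406

0.406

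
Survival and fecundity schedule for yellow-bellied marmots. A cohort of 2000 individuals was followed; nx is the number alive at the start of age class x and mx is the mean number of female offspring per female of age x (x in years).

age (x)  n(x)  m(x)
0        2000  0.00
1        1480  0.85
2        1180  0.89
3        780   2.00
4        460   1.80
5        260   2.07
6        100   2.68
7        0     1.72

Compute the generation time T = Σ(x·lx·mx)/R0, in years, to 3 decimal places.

2.844

lx = nx/n0 = nx/2000: 1, 0.74, 0.59, 0.39, 0.23, 0.13, 0.05, 0
lx·mx: 0, 0.629, 0.5251, 0.78, 0.414, 0.2691, 0.134, 0 → R0 = 2.7512
x·lx·mx: 0, 0.629, 1.0502, 2.34, 1.656, 1.3455, 0.804, 0 → Σ = 7.8247
T = 7.8247 / 2.7512 = 2.844104… → 2.844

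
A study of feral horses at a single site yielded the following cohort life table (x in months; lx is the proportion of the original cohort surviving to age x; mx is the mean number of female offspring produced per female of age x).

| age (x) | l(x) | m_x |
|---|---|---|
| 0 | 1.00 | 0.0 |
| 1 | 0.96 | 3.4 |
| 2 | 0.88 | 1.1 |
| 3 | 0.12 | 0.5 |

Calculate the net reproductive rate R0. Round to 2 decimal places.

4.29

lx·mx by age: 0, 3.264, 0.968, 0.06
R0 = Σ lx·mx = 4.292 → 4.29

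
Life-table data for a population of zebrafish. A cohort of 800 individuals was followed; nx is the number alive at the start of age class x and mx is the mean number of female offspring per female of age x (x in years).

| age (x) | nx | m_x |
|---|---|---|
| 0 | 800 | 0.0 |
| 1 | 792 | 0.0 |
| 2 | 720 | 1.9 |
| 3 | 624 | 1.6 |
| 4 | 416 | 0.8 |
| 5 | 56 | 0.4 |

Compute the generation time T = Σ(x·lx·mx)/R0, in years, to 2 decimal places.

lx = nx/n0 = nx/800: 1, 0.99, 0.9, 0.78, 0.52, 0.07
lx·mx: 0, 0, 1.71, 1.248, 0.416, 0.028 → R0 = 3.402
x·lx·mx: 0, 0, 3.42, 3.744, 1.664, 0.14 → Σ = 8.968
T = 8.968 / 3.402 = 2.636096… → 2.64

2.64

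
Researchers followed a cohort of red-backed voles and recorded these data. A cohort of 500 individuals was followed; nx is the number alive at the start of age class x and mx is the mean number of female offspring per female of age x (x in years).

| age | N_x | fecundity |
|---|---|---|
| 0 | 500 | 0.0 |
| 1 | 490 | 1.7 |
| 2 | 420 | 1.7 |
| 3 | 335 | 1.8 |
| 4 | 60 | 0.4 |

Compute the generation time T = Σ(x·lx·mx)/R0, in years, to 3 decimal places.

1.916

lx = nx/n0 = nx/500: 1, 0.98, 0.84, 0.67, 0.12
lx·mx: 0, 1.666, 1.428, 1.206, 0.048 → R0 = 4.348
x·lx·mx: 0, 1.666, 2.856, 3.618, 0.192 → Σ = 8.332
T = 8.332 / 4.348 = 1.916283… → 1.916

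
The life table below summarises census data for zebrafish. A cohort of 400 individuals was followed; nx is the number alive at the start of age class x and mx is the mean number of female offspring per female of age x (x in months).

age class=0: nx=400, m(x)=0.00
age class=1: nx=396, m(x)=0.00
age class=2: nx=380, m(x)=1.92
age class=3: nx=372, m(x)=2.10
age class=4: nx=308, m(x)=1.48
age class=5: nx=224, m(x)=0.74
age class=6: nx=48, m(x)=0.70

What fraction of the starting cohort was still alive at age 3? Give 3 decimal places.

l_3 = n_3/n_0 = 372/400 = 0.93 → 0.930

0.930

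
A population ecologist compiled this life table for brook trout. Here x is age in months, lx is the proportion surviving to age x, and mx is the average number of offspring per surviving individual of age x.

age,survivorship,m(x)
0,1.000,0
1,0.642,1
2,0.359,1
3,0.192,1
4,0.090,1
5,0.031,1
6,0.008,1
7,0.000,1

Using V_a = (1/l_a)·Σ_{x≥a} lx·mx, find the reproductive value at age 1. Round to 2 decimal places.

lx·mx for x ≥ 1: 0.642, 0.359, 0.192, 0.09, 0.031, 0.008, 0 → sum = 1.322
V_1 = 1.322 / l_1 = 1.322 / 0.642 = 2.05919… → 2.06

2.06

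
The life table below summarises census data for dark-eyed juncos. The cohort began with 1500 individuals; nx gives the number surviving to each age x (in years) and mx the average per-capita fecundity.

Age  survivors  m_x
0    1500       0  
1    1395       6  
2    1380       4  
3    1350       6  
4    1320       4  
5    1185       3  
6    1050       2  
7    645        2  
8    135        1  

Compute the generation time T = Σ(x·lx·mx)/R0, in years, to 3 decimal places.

lx = nx/n0 = nx/1500: 1, 0.93, 0.92, 0.9, 0.88, 0.79, 0.7, 0.43, 0.09
lx·mx: 0, 5.58, 3.68, 5.4, 3.52, 2.37, 1.4, 0.86, 0.09 → R0 = 22.9
x·lx·mx: 0, 5.58, 7.36, 16.2, 14.08, 11.85, 8.4, 6.02, 0.72 → Σ = 70.21
T = 70.21 / 22.9 = 3.065939… → 3.066

3.066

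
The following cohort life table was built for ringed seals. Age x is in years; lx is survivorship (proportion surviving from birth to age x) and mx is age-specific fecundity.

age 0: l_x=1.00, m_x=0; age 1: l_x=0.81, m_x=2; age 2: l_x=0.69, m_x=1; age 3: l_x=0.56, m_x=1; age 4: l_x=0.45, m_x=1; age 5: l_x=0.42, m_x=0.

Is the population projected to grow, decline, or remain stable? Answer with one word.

growing

R0 = Σ lx·mx = 0 + 1.62 + 0.69 + 0.56 + 0.45 + 0 = 3.32
R0 > 1, so the population is growing.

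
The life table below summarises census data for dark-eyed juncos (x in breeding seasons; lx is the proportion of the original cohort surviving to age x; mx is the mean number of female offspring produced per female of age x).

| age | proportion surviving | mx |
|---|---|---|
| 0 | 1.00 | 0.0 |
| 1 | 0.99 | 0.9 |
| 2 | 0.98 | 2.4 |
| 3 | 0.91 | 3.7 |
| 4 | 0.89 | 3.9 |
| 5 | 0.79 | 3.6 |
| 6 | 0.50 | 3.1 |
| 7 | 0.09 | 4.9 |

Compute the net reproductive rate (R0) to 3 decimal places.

14.916

lx·mx by age: 0, 0.891, 2.352, 3.367, 3.471, 2.844, 1.55, 0.441
R0 = Σ lx·mx = 14.916 → 14.916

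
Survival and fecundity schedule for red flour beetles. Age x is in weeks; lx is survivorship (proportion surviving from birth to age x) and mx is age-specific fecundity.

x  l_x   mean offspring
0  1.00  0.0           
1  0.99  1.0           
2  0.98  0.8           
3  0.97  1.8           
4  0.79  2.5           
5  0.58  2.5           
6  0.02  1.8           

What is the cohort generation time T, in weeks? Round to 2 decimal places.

lx·mx: 0, 0.99, 0.784, 1.746, 1.975, 1.45, 0.036 → R0 = 6.981
x·lx·mx: 0, 0.99, 1.568, 5.238, 7.9, 7.25, 0.216 → Σ = 23.162
T = 23.162 / 6.981 = 3.317863… → 3.32

3.32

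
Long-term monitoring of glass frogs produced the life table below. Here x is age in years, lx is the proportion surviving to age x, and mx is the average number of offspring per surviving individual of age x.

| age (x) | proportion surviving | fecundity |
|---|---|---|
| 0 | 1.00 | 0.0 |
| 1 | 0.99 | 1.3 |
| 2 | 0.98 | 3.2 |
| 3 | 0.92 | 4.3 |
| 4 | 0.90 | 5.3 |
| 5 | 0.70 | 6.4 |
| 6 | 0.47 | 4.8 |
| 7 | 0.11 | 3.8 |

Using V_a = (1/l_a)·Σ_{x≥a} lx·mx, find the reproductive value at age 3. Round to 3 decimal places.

17.261

lx·mx for x ≥ 3: 3.956, 4.77, 4.48, 2.256, 0.418 → sum = 15.88
V_3 = 15.88 / l_3 = 15.88 / 0.92 = 17.26087… → 17.261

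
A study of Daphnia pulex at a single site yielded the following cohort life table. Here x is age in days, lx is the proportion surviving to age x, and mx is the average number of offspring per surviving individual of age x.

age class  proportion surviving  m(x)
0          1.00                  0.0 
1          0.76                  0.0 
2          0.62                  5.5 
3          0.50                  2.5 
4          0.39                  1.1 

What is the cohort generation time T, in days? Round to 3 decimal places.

2.414

lx·mx: 0, 0, 3.41, 1.25, 0.429 → R0 = 5.089
x·lx·mx: 0, 0, 6.82, 3.75, 1.716 → Σ = 12.286
T = 12.286 / 5.089 = 2.414227… → 2.414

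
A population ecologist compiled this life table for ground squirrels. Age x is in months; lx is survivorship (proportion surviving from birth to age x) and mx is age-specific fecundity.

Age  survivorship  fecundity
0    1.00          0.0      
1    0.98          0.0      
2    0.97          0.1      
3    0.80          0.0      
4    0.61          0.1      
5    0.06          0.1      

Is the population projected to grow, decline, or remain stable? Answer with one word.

declining

R0 = Σ lx·mx = 0 + 0 + 0.097 + 0 + 0.061 + 0.006 = 0.164
R0 < 1, so the population is declining.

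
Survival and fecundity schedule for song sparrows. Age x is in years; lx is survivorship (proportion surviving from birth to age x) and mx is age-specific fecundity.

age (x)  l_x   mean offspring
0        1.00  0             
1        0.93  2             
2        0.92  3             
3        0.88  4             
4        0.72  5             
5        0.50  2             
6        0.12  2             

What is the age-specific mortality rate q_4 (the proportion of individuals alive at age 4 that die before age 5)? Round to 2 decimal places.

0.31

q_4 = (l_4 − l_5) / l_4 = (0.72 − 0.5) / 0.72
     = 0.22 / 0.72 = 0.305556… → 0.31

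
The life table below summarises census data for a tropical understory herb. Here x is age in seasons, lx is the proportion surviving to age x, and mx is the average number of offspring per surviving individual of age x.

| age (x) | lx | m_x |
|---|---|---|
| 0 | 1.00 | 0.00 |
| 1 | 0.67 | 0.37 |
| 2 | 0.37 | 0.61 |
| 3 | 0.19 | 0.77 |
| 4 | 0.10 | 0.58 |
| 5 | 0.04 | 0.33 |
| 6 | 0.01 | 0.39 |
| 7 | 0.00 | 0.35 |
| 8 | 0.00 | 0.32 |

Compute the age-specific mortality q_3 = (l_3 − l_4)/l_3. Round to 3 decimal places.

q_3 = (l_3 − l_4) / l_3 = (0.19 − 0.1) / 0.19
     = 0.09 / 0.19 = 0.473684… → 0.474

0.474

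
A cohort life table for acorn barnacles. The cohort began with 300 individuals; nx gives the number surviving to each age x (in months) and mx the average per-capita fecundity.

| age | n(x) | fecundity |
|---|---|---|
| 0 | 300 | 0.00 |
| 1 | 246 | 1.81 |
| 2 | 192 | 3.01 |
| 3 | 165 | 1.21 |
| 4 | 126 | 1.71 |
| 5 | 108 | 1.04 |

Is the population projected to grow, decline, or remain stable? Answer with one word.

lx = nx/n0 = nx/300: 1, 0.82, 0.64, 0.55, 0.42, 0.36
R0 = Σ lx·mx = 0 + 1.4842 + 1.9264 + 0.6655 + 0.7182 + 0.3744 = 5.1687
R0 > 1, so the population is growing.

growing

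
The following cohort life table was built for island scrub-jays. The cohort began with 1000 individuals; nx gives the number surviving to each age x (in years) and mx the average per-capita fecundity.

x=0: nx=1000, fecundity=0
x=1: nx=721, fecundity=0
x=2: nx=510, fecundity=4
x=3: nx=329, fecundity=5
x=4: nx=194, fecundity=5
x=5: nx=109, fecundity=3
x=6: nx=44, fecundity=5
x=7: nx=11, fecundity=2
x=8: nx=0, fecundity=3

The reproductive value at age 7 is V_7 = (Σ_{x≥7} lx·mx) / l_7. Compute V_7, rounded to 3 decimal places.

2.000

lx = nx/n0 = nx/1000: 1, 0.721, 0.51, 0.329, 0.194, 0.109, 0.044, 0.011, 0
lx·mx for x ≥ 7: 0.022, 0 → sum = 0.022
V_7 = 0.022 / l_7 = 0.022 / 0.011 = 2 → 2.000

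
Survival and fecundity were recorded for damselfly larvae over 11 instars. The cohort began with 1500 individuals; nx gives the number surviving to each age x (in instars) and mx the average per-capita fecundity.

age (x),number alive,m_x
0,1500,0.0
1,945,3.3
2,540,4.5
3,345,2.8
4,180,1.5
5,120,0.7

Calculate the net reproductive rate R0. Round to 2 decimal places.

4.58

lx = nx/n0 = nx/1500: 1, 0.63, 0.36, 0.23, 0.12, 0.08
lx·mx by age: 0, 2.079, 1.62, 0.644, 0.18, 0.056
R0 = Σ lx·mx = 4.579 → 4.58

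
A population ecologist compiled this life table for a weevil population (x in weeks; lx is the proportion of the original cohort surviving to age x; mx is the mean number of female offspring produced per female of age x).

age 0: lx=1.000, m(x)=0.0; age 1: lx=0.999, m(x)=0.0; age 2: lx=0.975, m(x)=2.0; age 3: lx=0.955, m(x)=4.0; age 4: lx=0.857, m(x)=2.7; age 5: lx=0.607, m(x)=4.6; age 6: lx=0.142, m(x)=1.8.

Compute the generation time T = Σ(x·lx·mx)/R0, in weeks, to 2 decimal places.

3.60

lx·mx: 0, 0, 1.95, 3.82, 2.3139, 2.7922, 0.2556 → R0 = 11.1317
x·lx·mx: 0, 0, 3.9, 11.46, 9.2556, 13.961, 1.5336 → Σ = 40.1102
T = 40.1102 / 11.1317 = 3.603241… → 3.60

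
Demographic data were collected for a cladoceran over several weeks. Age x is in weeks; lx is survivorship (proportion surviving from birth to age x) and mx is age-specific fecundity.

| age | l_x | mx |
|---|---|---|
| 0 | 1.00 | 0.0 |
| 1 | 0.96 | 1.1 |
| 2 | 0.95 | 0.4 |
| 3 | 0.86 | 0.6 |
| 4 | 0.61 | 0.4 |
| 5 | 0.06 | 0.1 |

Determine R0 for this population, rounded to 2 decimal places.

lx·mx by age: 0, 1.056, 0.38, 0.516, 0.244, 0.006
R0 = Σ lx·mx = 2.202 → 2.20

2.20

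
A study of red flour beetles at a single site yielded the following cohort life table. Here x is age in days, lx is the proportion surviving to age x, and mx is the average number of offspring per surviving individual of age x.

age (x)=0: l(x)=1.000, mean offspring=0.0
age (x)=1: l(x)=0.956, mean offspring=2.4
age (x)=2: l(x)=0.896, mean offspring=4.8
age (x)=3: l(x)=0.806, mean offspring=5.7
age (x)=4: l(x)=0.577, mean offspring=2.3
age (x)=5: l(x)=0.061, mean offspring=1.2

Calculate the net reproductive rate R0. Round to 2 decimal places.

12.59

lx·mx by age: 0, 2.2944, 4.3008, 4.5942, 1.3271, 0.0732
R0 = Σ lx·mx = 12.5897 → 12.59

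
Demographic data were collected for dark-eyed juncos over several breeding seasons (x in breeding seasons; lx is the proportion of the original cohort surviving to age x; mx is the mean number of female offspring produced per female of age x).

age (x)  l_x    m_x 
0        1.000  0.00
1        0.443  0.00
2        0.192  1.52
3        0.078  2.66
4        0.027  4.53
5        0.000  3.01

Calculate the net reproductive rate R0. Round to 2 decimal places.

0.62

lx·mx by age: 0, 0, 0.29184, 0.20748, 0.12231, 0
R0 = Σ lx·mx = 0.62163 → 0.62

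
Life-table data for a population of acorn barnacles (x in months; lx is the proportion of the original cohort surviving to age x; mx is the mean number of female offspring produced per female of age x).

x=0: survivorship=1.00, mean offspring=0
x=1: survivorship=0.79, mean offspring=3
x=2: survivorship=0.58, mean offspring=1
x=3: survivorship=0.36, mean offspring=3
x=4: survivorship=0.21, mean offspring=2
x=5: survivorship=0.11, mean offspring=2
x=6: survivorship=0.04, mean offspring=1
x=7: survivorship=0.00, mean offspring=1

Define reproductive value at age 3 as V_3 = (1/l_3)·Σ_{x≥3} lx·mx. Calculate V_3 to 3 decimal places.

lx·mx for x ≥ 3: 1.08, 0.42, 0.22, 0.04, 0 → sum = 1.76
V_3 = 1.76 / l_3 = 1.76 / 0.36 = 4.888889… → 4.889

4.889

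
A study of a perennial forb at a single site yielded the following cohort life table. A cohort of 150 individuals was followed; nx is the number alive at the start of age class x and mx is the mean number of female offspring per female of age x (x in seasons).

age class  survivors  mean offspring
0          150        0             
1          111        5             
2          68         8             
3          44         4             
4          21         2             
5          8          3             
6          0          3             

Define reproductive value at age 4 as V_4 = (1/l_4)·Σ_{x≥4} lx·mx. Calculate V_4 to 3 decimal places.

lx = nx/n0 = nx/150: 1, 0.74, 0.45333…, 0.29333…, 0.14, 0.05333…, 0
lx·mx for x ≥ 4: 0.28, 0.16…, 0 → sum = 0.44…
V_4 = 0.44… / l_4 = 0.44… / 0.14 = 3.142857… → 3.143

3.143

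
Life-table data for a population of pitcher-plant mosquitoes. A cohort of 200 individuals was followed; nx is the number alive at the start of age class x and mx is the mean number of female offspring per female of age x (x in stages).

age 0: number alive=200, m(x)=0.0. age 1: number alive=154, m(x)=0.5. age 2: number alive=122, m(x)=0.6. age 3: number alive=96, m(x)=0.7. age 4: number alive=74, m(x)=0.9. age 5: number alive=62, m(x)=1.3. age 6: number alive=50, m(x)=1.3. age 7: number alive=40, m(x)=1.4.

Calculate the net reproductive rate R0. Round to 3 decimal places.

lx = nx/n0 = nx/200: 1, 0.77, 0.61, 0.48, 0.37, 0.31, 0.25, 0.2
lx·mx by age: 0, 0.385, 0.366, 0.336, 0.333, 0.403, 0.325, 0.28
R0 = Σ lx·mx = 2.428 → 2.428

2.428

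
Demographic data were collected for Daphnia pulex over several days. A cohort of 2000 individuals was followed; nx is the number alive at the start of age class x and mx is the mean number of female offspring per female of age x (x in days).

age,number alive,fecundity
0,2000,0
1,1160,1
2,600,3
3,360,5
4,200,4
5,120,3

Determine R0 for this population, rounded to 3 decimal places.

2.960

lx = nx/n0 = nx/2000: 1, 0.58, 0.3, 0.18, 0.1, 0.06
lx·mx by age: 0, 0.58, 0.9, 0.9, 0.4, 0.18
R0 = Σ lx·mx = 2.96 → 2.960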